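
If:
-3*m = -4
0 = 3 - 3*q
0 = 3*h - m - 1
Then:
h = 7/9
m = 4/3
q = 1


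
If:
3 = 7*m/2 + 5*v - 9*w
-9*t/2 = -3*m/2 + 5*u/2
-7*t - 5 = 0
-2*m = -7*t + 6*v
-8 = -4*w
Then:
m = 151/11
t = -5/7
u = 3666/385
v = -119/22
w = 2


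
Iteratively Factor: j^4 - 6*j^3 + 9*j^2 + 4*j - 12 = (j + 1)*(j^3 - 7*j^2 + 16*j - 12) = (j - 2)*(j + 1)*(j^2 - 5*j + 6) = (j - 3)*(j - 2)*(j + 1)*(j - 2)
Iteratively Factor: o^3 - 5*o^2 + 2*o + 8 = (o + 1)*(o^2 - 6*o + 8) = (o - 2)*(o + 1)*(o - 4)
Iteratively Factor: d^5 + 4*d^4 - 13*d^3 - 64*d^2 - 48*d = (d + 3)*(d^4 + d^3 - 16*d^2 - 16*d) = (d + 1)*(d + 3)*(d^3 - 16*d) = (d - 4)*(d + 1)*(d + 3)*(d^2 + 4*d) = d*(d - 4)*(d + 1)*(d + 3)*(d + 4)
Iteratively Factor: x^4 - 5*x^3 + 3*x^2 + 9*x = (x - 3)*(x^3 - 2*x^2 - 3*x) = x*(x - 3)*(x^2 - 2*x - 3) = x*(x - 3)^2*(x + 1)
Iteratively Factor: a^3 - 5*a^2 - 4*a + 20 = (a - 5)*(a^2 - 4) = (a - 5)*(a + 2)*(a - 2)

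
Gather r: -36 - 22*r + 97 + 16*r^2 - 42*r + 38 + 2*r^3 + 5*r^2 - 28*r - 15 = 2*r^3 + 21*r^2 - 92*r + 84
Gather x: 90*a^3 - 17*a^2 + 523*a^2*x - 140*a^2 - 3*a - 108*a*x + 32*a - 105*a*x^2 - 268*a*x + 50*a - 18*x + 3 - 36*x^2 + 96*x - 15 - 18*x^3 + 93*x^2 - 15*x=90*a^3 - 157*a^2 + 79*a - 18*x^3 + x^2*(57 - 105*a) + x*(523*a^2 - 376*a + 63) - 12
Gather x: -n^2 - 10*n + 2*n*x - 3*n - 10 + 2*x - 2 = -n^2 - 13*n + x*(2*n + 2) - 12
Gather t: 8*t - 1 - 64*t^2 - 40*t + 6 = -64*t^2 - 32*t + 5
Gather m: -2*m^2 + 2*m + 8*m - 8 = -2*m^2 + 10*m - 8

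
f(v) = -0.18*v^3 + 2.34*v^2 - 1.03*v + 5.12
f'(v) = -0.54*v^2 + 4.68*v - 1.03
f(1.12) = 6.65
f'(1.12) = 3.53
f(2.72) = 16.01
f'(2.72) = 7.70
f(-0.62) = 6.70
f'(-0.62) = -4.14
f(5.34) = 38.94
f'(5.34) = 8.56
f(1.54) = 8.43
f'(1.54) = 4.90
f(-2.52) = 25.46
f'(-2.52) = -16.25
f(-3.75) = 51.38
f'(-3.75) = -26.17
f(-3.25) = 39.36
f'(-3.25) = -21.94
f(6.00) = 44.30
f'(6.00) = 7.61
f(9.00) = 54.17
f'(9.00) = -2.65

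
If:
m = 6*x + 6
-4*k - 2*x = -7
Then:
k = 7/4 - x/2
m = 6*x + 6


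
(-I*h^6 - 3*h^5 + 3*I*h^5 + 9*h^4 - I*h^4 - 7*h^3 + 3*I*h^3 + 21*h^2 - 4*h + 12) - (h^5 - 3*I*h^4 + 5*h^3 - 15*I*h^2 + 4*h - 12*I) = -I*h^6 - 4*h^5 + 3*I*h^5 + 9*h^4 + 2*I*h^4 - 12*h^3 + 3*I*h^3 + 21*h^2 + 15*I*h^2 - 8*h + 12 + 12*I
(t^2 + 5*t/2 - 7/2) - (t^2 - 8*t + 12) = 21*t/2 - 31/2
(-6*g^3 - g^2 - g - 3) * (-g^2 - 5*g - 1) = 6*g^5 + 31*g^4 + 12*g^3 + 9*g^2 + 16*g + 3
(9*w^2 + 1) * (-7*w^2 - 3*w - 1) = -63*w^4 - 27*w^3 - 16*w^2 - 3*w - 1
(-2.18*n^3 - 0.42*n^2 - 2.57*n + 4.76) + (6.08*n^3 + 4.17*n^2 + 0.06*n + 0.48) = 3.9*n^3 + 3.75*n^2 - 2.51*n + 5.24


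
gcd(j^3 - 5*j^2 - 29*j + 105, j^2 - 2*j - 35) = j^2 - 2*j - 35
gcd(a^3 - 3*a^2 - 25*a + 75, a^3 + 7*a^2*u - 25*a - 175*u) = a^2 - 25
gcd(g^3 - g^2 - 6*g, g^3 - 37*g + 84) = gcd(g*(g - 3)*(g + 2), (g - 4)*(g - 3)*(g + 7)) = g - 3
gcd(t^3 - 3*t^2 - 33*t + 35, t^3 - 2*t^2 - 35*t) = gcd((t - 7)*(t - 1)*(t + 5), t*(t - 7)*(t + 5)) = t^2 - 2*t - 35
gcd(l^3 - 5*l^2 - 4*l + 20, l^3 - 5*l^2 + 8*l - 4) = l - 2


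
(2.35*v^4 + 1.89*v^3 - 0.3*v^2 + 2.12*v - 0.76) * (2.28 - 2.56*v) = -6.016*v^5 + 0.5196*v^4 + 5.0772*v^3 - 6.1112*v^2 + 6.7792*v - 1.7328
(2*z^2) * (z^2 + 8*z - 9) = 2*z^4 + 16*z^3 - 18*z^2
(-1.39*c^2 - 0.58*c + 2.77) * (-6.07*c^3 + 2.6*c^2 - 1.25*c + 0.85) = 8.4373*c^5 - 0.0933999999999999*c^4 - 16.5844*c^3 + 6.7455*c^2 - 3.9555*c + 2.3545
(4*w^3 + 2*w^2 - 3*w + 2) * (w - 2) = 4*w^4 - 6*w^3 - 7*w^2 + 8*w - 4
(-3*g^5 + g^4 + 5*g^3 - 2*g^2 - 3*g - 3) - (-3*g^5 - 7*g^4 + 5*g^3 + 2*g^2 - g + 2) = 8*g^4 - 4*g^2 - 2*g - 5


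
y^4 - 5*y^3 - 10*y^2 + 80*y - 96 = (y - 4)*(y - 3)*(y - 2)*(y + 4)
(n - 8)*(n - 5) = n^2 - 13*n + 40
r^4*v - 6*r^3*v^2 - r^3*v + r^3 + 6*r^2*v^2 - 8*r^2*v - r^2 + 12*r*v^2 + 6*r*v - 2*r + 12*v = (r - 2)*(r + 1)*(r - 6*v)*(r*v + 1)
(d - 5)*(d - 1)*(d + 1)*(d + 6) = d^4 + d^3 - 31*d^2 - d + 30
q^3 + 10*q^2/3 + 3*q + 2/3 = (q + 1/3)*(q + 1)*(q + 2)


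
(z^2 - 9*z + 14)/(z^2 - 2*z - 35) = (z - 2)/(z + 5)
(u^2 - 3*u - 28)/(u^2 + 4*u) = (u - 7)/u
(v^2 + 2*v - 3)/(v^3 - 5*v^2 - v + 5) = (v + 3)/(v^2 - 4*v - 5)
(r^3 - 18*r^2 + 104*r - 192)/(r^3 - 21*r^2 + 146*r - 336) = (r - 4)/(r - 7)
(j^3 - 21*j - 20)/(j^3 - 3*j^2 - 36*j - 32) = (j - 5)/(j - 8)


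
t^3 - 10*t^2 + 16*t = t*(t - 8)*(t - 2)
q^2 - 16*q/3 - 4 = (q - 6)*(q + 2/3)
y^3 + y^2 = y^2*(y + 1)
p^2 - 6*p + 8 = (p - 4)*(p - 2)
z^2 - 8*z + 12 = (z - 6)*(z - 2)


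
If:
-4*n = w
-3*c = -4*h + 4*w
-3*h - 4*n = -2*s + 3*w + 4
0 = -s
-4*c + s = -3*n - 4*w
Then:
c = -208/437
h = -412/437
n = 64/437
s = 0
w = -256/437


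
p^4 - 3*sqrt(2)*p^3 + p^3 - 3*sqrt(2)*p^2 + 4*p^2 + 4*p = p*(p + 1)*(p - 2*sqrt(2))*(p - sqrt(2))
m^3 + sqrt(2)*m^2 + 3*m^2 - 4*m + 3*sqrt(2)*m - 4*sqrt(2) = (m - 1)*(m + 4)*(m + sqrt(2))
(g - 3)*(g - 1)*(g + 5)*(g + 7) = g^4 + 8*g^3 - 10*g^2 - 104*g + 105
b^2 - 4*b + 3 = (b - 3)*(b - 1)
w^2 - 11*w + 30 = (w - 6)*(w - 5)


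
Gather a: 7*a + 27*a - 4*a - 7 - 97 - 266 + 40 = 30*a - 330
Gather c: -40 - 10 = -50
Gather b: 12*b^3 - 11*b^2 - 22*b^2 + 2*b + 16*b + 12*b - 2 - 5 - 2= 12*b^3 - 33*b^2 + 30*b - 9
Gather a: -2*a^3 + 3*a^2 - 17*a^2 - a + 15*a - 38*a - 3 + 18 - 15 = -2*a^3 - 14*a^2 - 24*a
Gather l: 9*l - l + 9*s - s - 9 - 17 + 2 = 8*l + 8*s - 24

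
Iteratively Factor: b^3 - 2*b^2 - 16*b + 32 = (b - 2)*(b^2 - 16) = (b - 2)*(b + 4)*(b - 4)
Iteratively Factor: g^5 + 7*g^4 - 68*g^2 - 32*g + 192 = (g + 4)*(g^4 + 3*g^3 - 12*g^2 - 20*g + 48) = (g - 2)*(g + 4)*(g^3 + 5*g^2 - 2*g - 24) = (g - 2)*(g + 3)*(g + 4)*(g^2 + 2*g - 8) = (g - 2)^2*(g + 3)*(g + 4)*(g + 4)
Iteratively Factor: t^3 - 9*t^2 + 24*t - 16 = (t - 4)*(t^2 - 5*t + 4) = (t - 4)*(t - 1)*(t - 4)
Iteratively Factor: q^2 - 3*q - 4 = (q - 4)*(q + 1)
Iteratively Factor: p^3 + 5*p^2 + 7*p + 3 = (p + 1)*(p^2 + 4*p + 3) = (p + 1)*(p + 3)*(p + 1)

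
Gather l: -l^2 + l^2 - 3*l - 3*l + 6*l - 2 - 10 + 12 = 0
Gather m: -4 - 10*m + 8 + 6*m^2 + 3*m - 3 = 6*m^2 - 7*m + 1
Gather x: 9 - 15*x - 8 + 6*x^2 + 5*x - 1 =6*x^2 - 10*x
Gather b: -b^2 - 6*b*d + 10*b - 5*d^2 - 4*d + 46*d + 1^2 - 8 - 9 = -b^2 + b*(10 - 6*d) - 5*d^2 + 42*d - 16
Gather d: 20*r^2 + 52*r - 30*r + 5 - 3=20*r^2 + 22*r + 2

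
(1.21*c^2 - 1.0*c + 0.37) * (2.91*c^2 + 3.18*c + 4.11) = 3.5211*c^4 + 0.9378*c^3 + 2.8698*c^2 - 2.9334*c + 1.5207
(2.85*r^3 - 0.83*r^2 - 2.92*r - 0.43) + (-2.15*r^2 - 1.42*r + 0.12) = 2.85*r^3 - 2.98*r^2 - 4.34*r - 0.31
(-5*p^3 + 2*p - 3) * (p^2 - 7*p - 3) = -5*p^5 + 35*p^4 + 17*p^3 - 17*p^2 + 15*p + 9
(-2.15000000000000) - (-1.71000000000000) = -0.440000000000000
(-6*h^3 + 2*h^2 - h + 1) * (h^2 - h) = -6*h^5 + 8*h^4 - 3*h^3 + 2*h^2 - h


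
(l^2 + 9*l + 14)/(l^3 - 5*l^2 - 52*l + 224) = (l + 2)/(l^2 - 12*l + 32)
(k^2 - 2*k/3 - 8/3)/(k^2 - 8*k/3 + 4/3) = (3*k + 4)/(3*k - 2)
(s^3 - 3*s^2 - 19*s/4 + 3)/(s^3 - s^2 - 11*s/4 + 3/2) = (s - 4)/(s - 2)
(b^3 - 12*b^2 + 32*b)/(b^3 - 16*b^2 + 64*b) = (b - 4)/(b - 8)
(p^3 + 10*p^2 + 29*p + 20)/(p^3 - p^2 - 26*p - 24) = (p + 5)/(p - 6)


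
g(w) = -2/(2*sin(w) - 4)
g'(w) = 4*cos(w)/(2*sin(w) - 4)^2 = cos(w)/(sin(w) - 2)^2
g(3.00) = 0.54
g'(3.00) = -0.29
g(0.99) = 0.86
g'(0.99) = 0.40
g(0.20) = 0.56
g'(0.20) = 0.30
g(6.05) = 0.45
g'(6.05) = 0.20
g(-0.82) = 0.37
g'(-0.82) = 0.09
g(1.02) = 0.87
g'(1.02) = 0.40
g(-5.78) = 0.66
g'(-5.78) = 0.38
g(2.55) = 0.69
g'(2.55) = -0.40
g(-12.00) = 0.68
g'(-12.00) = 0.39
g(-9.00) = 0.41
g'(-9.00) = -0.16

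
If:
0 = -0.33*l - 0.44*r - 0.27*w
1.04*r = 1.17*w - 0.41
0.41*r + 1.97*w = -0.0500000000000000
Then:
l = 0.42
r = -0.34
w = 0.05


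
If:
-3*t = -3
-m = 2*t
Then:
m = -2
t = 1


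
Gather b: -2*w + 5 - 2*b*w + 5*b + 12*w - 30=b*(5 - 2*w) + 10*w - 25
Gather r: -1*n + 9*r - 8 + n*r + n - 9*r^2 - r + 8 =-9*r^2 + r*(n + 8)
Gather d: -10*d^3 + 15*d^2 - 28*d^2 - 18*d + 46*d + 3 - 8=-10*d^3 - 13*d^2 + 28*d - 5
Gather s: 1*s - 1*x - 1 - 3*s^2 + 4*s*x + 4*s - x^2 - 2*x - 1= -3*s^2 + s*(4*x + 5) - x^2 - 3*x - 2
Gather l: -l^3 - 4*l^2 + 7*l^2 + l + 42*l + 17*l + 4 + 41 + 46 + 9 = -l^3 + 3*l^2 + 60*l + 100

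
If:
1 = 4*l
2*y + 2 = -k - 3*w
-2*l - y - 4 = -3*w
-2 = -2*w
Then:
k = -2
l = 1/4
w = 1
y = -3/2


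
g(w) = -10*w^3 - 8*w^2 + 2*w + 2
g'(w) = -30*w^2 - 16*w + 2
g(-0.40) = 0.56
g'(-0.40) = 3.60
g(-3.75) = 409.34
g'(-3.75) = -359.88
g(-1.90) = 37.91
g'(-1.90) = -75.90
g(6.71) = -3365.89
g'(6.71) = -1456.08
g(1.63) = -59.30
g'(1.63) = -103.79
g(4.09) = -807.82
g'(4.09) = -565.28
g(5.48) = -1872.95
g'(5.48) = -986.59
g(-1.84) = 33.53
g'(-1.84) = -70.13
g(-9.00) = 6626.00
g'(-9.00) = -2284.00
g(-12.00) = 16106.00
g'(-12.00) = -4126.00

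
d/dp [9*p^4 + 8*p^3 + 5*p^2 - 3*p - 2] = 36*p^3 + 24*p^2 + 10*p - 3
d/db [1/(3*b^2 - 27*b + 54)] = (9 - 2*b)/(3*(b^2 - 9*b + 18)^2)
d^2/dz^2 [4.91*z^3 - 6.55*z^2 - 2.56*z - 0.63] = 29.46*z - 13.1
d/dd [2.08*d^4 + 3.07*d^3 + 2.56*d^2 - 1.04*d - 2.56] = 8.32*d^3 + 9.21*d^2 + 5.12*d - 1.04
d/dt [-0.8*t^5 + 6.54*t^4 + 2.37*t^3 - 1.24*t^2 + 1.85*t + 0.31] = -4.0*t^4 + 26.16*t^3 + 7.11*t^2 - 2.48*t + 1.85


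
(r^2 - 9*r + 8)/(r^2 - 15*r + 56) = (r - 1)/(r - 7)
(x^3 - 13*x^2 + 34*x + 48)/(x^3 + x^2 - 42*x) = (x^2 - 7*x - 8)/(x*(x + 7))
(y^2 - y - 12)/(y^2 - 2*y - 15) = (y - 4)/(y - 5)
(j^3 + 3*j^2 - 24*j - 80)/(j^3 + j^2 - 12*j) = (j^2 - j - 20)/(j*(j - 3))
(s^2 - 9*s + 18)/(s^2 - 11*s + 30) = (s - 3)/(s - 5)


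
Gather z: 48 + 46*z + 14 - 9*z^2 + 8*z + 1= -9*z^2 + 54*z + 63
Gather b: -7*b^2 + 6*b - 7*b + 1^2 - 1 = -7*b^2 - b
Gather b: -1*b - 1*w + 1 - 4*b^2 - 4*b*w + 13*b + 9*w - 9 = -4*b^2 + b*(12 - 4*w) + 8*w - 8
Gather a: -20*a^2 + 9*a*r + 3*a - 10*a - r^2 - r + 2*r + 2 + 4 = -20*a^2 + a*(9*r - 7) - r^2 + r + 6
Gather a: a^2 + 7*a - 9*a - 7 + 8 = a^2 - 2*a + 1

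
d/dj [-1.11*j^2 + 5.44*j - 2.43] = 5.44 - 2.22*j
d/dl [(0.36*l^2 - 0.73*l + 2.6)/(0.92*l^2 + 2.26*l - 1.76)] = (1.4852*l^2 - 6.0512*l - 4.5912)/(0.8464*l^4 + 4.1584*l^3 + 1.8692*l^2 - 7.9552*l + 3.0976)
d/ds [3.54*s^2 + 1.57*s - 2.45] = 7.08*s + 1.57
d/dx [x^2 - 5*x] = 2*x - 5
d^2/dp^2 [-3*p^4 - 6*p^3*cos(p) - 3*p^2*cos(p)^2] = 6*p^3*cos(p) + 36*p^2*sin(p) + 6*p^2*cos(2*p) - 36*p^2 + 12*p*sin(2*p) - 36*p*cos(p) - 3*cos(2*p) - 3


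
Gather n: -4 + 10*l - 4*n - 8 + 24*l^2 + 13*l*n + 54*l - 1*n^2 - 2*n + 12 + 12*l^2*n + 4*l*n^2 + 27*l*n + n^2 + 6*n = 24*l^2 + 4*l*n^2 + 64*l + n*(12*l^2 + 40*l)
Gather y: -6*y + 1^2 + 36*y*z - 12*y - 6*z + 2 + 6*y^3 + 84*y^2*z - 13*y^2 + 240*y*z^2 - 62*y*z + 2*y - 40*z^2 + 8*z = 6*y^3 + y^2*(84*z - 13) + y*(240*z^2 - 26*z - 16) - 40*z^2 + 2*z + 3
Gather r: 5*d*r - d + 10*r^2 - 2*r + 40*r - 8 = -d + 10*r^2 + r*(5*d + 38) - 8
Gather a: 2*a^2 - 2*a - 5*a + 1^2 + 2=2*a^2 - 7*a + 3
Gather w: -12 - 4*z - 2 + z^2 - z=z^2 - 5*z - 14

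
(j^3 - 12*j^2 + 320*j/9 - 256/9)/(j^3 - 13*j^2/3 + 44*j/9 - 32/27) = 3*(j - 8)/(3*j - 1)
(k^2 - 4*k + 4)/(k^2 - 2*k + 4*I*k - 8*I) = (k - 2)/(k + 4*I)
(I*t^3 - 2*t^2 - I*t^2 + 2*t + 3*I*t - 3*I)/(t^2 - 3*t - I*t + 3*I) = (I*t^2 - t*(3 + I) + 3)/(t - 3)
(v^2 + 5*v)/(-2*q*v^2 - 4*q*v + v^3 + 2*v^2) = (-v - 5)/(2*q*v + 4*q - v^2 - 2*v)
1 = 1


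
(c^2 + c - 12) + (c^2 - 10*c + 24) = 2*c^2 - 9*c + 12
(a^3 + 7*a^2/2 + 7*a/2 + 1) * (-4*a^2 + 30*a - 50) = -4*a^5 + 16*a^4 + 41*a^3 - 74*a^2 - 145*a - 50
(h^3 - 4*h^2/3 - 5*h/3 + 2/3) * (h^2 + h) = h^5 - h^4/3 - 3*h^3 - h^2 + 2*h/3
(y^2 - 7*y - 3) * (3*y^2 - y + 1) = 3*y^4 - 22*y^3 - y^2 - 4*y - 3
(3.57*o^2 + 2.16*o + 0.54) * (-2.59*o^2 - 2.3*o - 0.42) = -9.2463*o^4 - 13.8054*o^3 - 7.866*o^2 - 2.1492*o - 0.2268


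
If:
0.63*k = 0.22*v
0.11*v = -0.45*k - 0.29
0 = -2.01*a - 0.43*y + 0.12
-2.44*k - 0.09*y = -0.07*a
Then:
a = -1.83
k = -0.38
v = -1.09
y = 8.85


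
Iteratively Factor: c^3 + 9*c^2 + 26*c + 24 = (c + 2)*(c^2 + 7*c + 12) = (c + 2)*(c + 3)*(c + 4)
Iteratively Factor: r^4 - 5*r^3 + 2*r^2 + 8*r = (r - 2)*(r^3 - 3*r^2 - 4*r) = (r - 4)*(r - 2)*(r^2 + r) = (r - 4)*(r - 2)*(r + 1)*(r)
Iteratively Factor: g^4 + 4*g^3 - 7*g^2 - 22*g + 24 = (g - 1)*(g^3 + 5*g^2 - 2*g - 24) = (g - 2)*(g - 1)*(g^2 + 7*g + 12) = (g - 2)*(g - 1)*(g + 4)*(g + 3)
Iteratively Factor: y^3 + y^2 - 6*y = (y)*(y^2 + y - 6) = y*(y - 2)*(y + 3)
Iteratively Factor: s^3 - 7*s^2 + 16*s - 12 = (s - 2)*(s^2 - 5*s + 6) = (s - 2)^2*(s - 3)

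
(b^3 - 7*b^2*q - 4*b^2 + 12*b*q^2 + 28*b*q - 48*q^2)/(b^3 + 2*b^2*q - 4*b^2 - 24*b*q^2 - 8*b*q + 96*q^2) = (b - 3*q)/(b + 6*q)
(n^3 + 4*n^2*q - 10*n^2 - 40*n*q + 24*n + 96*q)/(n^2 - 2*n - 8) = (n^2 + 4*n*q - 6*n - 24*q)/(n + 2)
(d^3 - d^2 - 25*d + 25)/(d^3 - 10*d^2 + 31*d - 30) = (d^2 + 4*d - 5)/(d^2 - 5*d + 6)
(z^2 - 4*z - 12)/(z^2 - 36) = (z + 2)/(z + 6)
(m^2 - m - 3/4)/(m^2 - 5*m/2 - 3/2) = (m - 3/2)/(m - 3)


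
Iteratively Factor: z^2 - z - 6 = (z + 2)*(z - 3)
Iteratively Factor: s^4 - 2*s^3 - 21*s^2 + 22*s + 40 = (s + 1)*(s^3 - 3*s^2 - 18*s + 40) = (s - 2)*(s + 1)*(s^2 - s - 20) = (s - 2)*(s + 1)*(s + 4)*(s - 5)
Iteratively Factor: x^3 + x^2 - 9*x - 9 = (x - 3)*(x^2 + 4*x + 3) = (x - 3)*(x + 3)*(x + 1)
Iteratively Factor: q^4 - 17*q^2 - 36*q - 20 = (q + 1)*(q^3 - q^2 - 16*q - 20) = (q + 1)*(q + 2)*(q^2 - 3*q - 10) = (q + 1)*(q + 2)^2*(q - 5)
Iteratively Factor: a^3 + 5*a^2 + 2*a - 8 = (a + 2)*(a^2 + 3*a - 4) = (a - 1)*(a + 2)*(a + 4)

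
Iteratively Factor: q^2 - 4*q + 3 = (q - 3)*(q - 1)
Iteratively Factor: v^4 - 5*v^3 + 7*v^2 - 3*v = (v - 1)*(v^3 - 4*v^2 + 3*v) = (v - 3)*(v - 1)*(v^2 - v) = (v - 3)*(v - 1)^2*(v)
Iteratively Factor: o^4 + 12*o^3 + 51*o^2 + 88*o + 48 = (o + 4)*(o^3 + 8*o^2 + 19*o + 12) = (o + 3)*(o + 4)*(o^2 + 5*o + 4) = (o + 3)*(o + 4)^2*(o + 1)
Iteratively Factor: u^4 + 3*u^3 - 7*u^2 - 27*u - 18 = (u + 1)*(u^3 + 2*u^2 - 9*u - 18) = (u + 1)*(u + 2)*(u^2 - 9) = (u - 3)*(u + 1)*(u + 2)*(u + 3)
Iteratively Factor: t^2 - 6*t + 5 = (t - 5)*(t - 1)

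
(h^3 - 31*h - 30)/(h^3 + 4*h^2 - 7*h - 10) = (h - 6)/(h - 2)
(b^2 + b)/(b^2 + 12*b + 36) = b*(b + 1)/(b^2 + 12*b + 36)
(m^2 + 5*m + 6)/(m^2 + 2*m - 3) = (m + 2)/(m - 1)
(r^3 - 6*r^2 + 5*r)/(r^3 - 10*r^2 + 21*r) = (r^2 - 6*r + 5)/(r^2 - 10*r + 21)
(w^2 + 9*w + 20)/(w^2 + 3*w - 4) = (w + 5)/(w - 1)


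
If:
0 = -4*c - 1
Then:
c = -1/4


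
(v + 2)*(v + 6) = v^2 + 8*v + 12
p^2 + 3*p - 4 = (p - 1)*(p + 4)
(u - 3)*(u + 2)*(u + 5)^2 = u^4 + 9*u^3 + 9*u^2 - 85*u - 150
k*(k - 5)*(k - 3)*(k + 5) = k^4 - 3*k^3 - 25*k^2 + 75*k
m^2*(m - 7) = m^3 - 7*m^2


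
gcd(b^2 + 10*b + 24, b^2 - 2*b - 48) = b + 6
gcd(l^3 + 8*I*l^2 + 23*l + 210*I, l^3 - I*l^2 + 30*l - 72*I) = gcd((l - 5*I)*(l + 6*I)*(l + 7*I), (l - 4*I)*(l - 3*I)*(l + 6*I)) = l + 6*I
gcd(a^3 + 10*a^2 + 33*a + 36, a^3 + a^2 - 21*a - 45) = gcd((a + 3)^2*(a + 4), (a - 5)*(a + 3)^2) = a^2 + 6*a + 9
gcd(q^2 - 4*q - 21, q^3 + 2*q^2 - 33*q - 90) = q + 3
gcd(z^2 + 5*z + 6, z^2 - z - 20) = 1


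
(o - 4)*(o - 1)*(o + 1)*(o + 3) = o^4 - o^3 - 13*o^2 + o + 12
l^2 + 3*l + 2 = (l + 1)*(l + 2)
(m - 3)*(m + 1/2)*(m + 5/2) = m^3 - 31*m/4 - 15/4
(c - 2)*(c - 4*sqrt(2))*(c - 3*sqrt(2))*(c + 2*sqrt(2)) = c^4 - 5*sqrt(2)*c^3 - 2*c^3 - 4*c^2 + 10*sqrt(2)*c^2 + 8*c + 48*sqrt(2)*c - 96*sqrt(2)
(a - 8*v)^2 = a^2 - 16*a*v + 64*v^2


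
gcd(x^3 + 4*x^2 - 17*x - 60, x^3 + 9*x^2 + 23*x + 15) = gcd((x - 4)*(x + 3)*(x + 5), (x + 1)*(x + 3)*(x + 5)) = x^2 + 8*x + 15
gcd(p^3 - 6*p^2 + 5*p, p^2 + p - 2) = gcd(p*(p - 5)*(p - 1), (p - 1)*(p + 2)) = p - 1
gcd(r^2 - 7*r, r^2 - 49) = r - 7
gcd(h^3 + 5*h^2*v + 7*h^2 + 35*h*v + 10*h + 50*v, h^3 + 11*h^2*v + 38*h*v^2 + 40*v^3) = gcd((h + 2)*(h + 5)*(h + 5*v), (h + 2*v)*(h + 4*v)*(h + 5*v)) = h + 5*v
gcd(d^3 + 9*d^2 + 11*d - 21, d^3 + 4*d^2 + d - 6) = d^2 + 2*d - 3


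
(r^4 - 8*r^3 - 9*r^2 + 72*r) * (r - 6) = r^5 - 14*r^4 + 39*r^3 + 126*r^2 - 432*r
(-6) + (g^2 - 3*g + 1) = g^2 - 3*g - 5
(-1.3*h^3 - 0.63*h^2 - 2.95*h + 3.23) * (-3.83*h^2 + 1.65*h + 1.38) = 4.979*h^5 + 0.2679*h^4 + 8.465*h^3 - 18.1078*h^2 + 1.2585*h + 4.4574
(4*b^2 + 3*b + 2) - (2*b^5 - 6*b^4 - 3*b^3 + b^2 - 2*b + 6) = -2*b^5 + 6*b^4 + 3*b^3 + 3*b^2 + 5*b - 4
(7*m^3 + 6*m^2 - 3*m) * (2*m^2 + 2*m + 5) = 14*m^5 + 26*m^4 + 41*m^3 + 24*m^2 - 15*m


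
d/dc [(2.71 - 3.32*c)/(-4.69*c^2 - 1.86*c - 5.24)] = (-15.5708*c^2 + 25.4198*c + 22.4374)/(21.9961*c^4 + 17.4468*c^3 + 52.6108*c^2 + 19.4928*c + 27.4576)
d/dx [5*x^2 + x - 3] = 10*x + 1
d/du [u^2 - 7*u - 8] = 2*u - 7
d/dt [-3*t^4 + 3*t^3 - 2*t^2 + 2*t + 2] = -12*t^3 + 9*t^2 - 4*t + 2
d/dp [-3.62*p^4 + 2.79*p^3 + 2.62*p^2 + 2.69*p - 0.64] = -14.48*p^3 + 8.37*p^2 + 5.24*p + 2.69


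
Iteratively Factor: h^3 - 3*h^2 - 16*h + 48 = (h - 4)*(h^2 + h - 12) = (h - 4)*(h + 4)*(h - 3)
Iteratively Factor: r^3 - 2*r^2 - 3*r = (r + 1)*(r^2 - 3*r) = (r - 3)*(r + 1)*(r)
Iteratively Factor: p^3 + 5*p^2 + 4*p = (p + 1)*(p^2 + 4*p) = p*(p + 1)*(p + 4)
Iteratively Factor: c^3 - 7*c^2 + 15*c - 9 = (c - 3)*(c^2 - 4*c + 3) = (c - 3)*(c - 1)*(c - 3)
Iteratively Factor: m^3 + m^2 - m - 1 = (m - 1)*(m^2 + 2*m + 1) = (m - 1)*(m + 1)*(m + 1)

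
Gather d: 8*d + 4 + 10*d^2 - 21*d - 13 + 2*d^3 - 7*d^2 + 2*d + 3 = 2*d^3 + 3*d^2 - 11*d - 6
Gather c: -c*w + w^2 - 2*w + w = -c*w + w^2 - w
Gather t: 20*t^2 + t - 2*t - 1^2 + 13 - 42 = 20*t^2 - t - 30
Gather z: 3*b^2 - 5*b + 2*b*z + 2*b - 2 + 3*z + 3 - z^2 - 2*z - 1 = 3*b^2 - 3*b - z^2 + z*(2*b + 1)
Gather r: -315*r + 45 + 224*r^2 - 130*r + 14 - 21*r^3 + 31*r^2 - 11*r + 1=-21*r^3 + 255*r^2 - 456*r + 60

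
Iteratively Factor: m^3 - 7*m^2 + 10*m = (m - 2)*(m^2 - 5*m) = m*(m - 2)*(m - 5)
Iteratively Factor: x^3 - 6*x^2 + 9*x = (x - 3)*(x^2 - 3*x) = (x - 3)^2*(x)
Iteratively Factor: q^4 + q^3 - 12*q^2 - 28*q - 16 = (q + 2)*(q^3 - q^2 - 10*q - 8) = (q + 2)^2*(q^2 - 3*q - 4) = (q - 4)*(q + 2)^2*(q + 1)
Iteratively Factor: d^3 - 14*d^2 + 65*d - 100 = (d - 5)*(d^2 - 9*d + 20) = (d - 5)^2*(d - 4)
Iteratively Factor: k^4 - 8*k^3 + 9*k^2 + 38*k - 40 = (k - 4)*(k^3 - 4*k^2 - 7*k + 10) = (k - 4)*(k + 2)*(k^2 - 6*k + 5) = (k - 5)*(k - 4)*(k + 2)*(k - 1)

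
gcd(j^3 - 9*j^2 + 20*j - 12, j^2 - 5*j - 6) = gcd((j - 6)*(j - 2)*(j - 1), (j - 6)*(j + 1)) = j - 6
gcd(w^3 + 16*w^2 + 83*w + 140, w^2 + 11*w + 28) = w^2 + 11*w + 28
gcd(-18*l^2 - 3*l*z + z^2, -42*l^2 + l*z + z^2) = -6*l + z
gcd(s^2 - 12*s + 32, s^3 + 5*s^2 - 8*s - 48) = 1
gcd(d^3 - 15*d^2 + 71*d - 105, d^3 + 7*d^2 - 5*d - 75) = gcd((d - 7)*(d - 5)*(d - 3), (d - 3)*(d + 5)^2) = d - 3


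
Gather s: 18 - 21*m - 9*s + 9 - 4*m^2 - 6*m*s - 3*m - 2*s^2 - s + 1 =-4*m^2 - 24*m - 2*s^2 + s*(-6*m - 10) + 28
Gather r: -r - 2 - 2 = -r - 4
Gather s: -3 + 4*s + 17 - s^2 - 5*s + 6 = -s^2 - s + 20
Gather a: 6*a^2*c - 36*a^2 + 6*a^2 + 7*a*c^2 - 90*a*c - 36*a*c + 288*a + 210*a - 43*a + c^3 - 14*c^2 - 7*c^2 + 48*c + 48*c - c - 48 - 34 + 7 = a^2*(6*c - 30) + a*(7*c^2 - 126*c + 455) + c^3 - 21*c^2 + 95*c - 75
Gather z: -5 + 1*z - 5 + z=2*z - 10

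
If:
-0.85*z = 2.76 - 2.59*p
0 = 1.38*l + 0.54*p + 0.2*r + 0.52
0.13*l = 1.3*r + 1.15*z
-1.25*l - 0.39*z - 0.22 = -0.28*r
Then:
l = -0.78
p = 1.44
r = -1.10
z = 1.15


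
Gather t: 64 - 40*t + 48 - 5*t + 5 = 117 - 45*t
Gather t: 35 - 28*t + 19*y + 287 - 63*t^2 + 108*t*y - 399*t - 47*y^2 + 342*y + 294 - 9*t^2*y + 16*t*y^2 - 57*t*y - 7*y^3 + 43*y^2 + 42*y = t^2*(-9*y - 63) + t*(16*y^2 + 51*y - 427) - 7*y^3 - 4*y^2 + 403*y + 616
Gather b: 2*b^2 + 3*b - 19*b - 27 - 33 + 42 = 2*b^2 - 16*b - 18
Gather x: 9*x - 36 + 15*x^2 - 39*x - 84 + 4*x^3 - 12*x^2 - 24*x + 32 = 4*x^3 + 3*x^2 - 54*x - 88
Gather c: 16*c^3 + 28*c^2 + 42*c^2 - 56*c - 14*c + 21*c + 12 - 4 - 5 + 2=16*c^3 + 70*c^2 - 49*c + 5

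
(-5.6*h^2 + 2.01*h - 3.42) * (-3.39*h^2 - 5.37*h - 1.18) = 18.984*h^4 + 23.2581*h^3 + 7.4081*h^2 + 15.9936*h + 4.0356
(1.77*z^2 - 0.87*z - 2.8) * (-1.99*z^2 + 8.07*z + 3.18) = -3.5223*z^4 + 16.0152*z^3 + 4.1797*z^2 - 25.3626*z - 8.904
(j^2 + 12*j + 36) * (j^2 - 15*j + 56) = j^4 - 3*j^3 - 88*j^2 + 132*j + 2016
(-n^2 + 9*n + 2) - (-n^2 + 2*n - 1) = 7*n + 3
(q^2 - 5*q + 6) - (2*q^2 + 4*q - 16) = -q^2 - 9*q + 22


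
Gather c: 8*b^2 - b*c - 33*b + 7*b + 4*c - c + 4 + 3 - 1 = 8*b^2 - 26*b + c*(3 - b) + 6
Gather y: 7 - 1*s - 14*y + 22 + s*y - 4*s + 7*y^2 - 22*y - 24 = -5*s + 7*y^2 + y*(s - 36) + 5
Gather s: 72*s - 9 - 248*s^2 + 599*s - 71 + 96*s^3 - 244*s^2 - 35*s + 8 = 96*s^3 - 492*s^2 + 636*s - 72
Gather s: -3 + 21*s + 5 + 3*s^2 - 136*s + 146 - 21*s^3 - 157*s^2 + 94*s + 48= -21*s^3 - 154*s^2 - 21*s + 196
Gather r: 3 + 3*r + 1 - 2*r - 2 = r + 2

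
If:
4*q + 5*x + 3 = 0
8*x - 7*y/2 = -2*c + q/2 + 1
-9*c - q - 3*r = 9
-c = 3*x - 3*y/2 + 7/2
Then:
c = 13*y/14 - 171/14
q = -5*y/21 - 92/21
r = 4423/126 - 341*y/126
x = 4*y/21 + 61/21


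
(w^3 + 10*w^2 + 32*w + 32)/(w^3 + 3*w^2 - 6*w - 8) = (w^2 + 6*w + 8)/(w^2 - w - 2)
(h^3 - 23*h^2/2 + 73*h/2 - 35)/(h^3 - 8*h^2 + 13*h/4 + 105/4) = 2*(h - 2)/(2*h + 3)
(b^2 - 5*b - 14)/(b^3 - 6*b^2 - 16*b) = (b - 7)/(b*(b - 8))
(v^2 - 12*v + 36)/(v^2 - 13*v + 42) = (v - 6)/(v - 7)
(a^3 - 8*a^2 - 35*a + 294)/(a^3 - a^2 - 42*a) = (a - 7)/a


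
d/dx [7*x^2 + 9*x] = 14*x + 9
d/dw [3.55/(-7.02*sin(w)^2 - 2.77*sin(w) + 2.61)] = (49.842*sin(w) + 9.8335)*cos(w)/(7.02*sin(w)^2 + 2.77*sin(w) - 2.61)^2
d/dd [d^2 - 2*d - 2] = 2*d - 2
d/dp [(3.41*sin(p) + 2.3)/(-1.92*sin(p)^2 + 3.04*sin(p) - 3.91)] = (6.5472*sin(p)^2 + 8.832*sin(p) - 20.3251)*cos(p)/(3.6864*sin(p)^4 - 11.6736*sin(p)^3 + 24.256*sin(p)^2 - 23.7728*sin(p) + 15.2881)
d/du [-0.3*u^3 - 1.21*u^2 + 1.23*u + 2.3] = -0.9*u^2 - 2.42*u + 1.23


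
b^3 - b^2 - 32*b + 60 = (b - 5)*(b - 2)*(b + 6)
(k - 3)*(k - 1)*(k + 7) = k^3 + 3*k^2 - 25*k + 21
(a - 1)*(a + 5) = a^2 + 4*a - 5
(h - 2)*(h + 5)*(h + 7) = h^3 + 10*h^2 + 11*h - 70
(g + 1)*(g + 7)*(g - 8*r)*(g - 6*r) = g^4 - 14*g^3*r + 8*g^3 + 48*g^2*r^2 - 112*g^2*r + 7*g^2 + 384*g*r^2 - 98*g*r + 336*r^2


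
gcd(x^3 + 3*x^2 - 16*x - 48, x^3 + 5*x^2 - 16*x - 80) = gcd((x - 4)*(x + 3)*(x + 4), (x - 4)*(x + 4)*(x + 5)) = x^2 - 16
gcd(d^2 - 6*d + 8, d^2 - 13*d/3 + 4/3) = d - 4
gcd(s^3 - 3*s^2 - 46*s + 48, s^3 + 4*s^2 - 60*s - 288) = s^2 - 2*s - 48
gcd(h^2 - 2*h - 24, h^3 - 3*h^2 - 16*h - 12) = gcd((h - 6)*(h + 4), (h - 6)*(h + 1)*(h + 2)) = h - 6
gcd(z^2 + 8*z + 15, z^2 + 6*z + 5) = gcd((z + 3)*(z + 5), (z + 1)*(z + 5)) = z + 5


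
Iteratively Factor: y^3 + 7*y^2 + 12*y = (y)*(y^2 + 7*y + 12) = y*(y + 4)*(y + 3)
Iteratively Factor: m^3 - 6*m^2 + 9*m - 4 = (m - 4)*(m^2 - 2*m + 1) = (m - 4)*(m - 1)*(m - 1)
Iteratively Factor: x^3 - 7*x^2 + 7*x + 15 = (x - 3)*(x^2 - 4*x - 5) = (x - 5)*(x - 3)*(x + 1)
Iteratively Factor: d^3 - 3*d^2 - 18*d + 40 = (d + 4)*(d^2 - 7*d + 10) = (d - 2)*(d + 4)*(d - 5)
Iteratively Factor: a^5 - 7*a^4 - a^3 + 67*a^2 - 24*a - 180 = (a - 5)*(a^4 - 2*a^3 - 11*a^2 + 12*a + 36) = (a - 5)*(a - 3)*(a^3 + a^2 - 8*a - 12) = (a - 5)*(a - 3)*(a + 2)*(a^2 - a - 6) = (a - 5)*(a - 3)*(a + 2)^2*(a - 3)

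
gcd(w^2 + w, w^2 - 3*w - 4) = w + 1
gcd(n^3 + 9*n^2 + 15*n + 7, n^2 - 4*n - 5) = n + 1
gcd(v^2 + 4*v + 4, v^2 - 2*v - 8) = v + 2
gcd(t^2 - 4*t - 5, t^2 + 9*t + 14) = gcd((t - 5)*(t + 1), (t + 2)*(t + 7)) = 1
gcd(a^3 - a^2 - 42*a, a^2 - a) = a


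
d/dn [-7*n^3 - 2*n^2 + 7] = n*(-21*n - 4)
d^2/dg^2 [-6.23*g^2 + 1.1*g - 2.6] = -12.4600000000000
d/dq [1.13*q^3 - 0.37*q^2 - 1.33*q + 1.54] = 3.39*q^2 - 0.74*q - 1.33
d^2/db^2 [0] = 0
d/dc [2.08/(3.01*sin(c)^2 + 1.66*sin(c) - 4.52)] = -(12.5216*sin(c) + 3.4528)*cos(c)/(3.01*sin(c)^2 + 1.66*sin(c) - 4.52)^2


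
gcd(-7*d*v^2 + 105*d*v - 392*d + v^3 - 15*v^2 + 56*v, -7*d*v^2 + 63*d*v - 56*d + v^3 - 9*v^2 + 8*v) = -7*d*v + 56*d + v^2 - 8*v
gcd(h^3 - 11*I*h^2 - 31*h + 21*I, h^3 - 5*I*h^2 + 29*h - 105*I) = h^2 - 10*I*h - 21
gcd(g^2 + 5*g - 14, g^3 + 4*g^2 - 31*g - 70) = g + 7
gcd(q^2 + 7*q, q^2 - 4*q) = q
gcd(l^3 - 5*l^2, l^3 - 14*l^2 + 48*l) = l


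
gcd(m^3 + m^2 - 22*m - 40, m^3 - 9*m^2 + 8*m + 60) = m^2 - 3*m - 10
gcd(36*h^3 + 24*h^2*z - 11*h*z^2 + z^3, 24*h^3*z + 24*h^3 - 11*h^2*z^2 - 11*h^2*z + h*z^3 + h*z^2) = 1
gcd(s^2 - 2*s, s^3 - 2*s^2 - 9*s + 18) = s - 2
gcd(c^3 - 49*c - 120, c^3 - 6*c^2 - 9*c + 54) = c + 3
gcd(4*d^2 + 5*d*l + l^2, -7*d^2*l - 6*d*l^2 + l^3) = d + l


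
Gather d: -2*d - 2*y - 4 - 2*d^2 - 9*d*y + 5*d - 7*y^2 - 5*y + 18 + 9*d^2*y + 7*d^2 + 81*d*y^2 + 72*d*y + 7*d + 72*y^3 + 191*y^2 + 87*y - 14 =d^2*(9*y + 5) + d*(81*y^2 + 63*y + 10) + 72*y^3 + 184*y^2 + 80*y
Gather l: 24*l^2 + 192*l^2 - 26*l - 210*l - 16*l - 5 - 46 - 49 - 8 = 216*l^2 - 252*l - 108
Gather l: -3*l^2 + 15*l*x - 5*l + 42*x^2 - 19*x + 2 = -3*l^2 + l*(15*x - 5) + 42*x^2 - 19*x + 2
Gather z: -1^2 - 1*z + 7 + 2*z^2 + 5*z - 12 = 2*z^2 + 4*z - 6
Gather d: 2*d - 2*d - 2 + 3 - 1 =0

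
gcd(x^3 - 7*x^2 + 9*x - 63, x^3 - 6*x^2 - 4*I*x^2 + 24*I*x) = 1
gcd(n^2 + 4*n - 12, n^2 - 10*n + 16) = n - 2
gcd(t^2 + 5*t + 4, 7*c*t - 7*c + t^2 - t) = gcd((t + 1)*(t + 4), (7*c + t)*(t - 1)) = 1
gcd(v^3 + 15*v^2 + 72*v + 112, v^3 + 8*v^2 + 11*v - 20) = v + 4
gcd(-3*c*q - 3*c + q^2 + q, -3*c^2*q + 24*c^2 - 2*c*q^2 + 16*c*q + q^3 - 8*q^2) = -3*c + q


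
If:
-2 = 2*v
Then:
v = -1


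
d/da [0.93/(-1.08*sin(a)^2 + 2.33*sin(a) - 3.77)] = (2.0088*sin(a) - 2.1669)*cos(a)/(1.08*sin(a)^2 - 2.33*sin(a) + 3.77)^2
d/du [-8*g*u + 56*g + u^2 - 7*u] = -8*g + 2*u - 7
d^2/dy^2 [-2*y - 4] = 0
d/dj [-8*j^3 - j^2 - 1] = 2*j*(-12*j - 1)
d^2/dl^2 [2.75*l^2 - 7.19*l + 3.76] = 5.50000000000000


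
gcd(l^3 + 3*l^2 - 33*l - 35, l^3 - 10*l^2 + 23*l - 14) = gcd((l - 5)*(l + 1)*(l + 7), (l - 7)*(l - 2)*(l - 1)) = 1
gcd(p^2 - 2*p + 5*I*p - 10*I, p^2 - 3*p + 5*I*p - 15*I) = p + 5*I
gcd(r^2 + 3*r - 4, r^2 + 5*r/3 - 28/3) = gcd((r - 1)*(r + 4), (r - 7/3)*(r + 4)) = r + 4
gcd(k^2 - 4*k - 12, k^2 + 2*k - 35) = 1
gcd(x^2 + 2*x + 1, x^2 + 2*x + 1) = x^2 + 2*x + 1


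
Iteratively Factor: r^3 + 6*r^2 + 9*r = (r + 3)*(r^2 + 3*r) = (r + 3)^2*(r)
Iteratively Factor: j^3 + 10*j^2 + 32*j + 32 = (j + 4)*(j^2 + 6*j + 8) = (j + 2)*(j + 4)*(j + 4)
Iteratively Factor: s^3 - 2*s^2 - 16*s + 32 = (s + 4)*(s^2 - 6*s + 8) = (s - 4)*(s + 4)*(s - 2)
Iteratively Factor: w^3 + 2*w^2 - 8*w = (w - 2)*(w^2 + 4*w) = w*(w - 2)*(w + 4)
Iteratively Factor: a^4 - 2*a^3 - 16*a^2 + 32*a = (a + 4)*(a^3 - 6*a^2 + 8*a) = (a - 4)*(a + 4)*(a^2 - 2*a) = a*(a - 4)*(a + 4)*(a - 2)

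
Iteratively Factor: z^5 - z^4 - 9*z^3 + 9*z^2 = (z - 3)*(z^4 + 2*z^3 - 3*z^2) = (z - 3)*(z - 1)*(z^3 + 3*z^2) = z*(z - 3)*(z - 1)*(z^2 + 3*z) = z*(z - 3)*(z - 1)*(z + 3)*(z)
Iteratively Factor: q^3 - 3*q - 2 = (q + 1)*(q^2 - q - 2) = (q - 2)*(q + 1)*(q + 1)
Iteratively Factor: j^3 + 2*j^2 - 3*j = (j + 3)*(j^2 - j) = j*(j + 3)*(j - 1)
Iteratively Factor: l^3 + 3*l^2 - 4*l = (l)*(l^2 + 3*l - 4) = l*(l - 1)*(l + 4)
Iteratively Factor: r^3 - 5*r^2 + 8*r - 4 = (r - 1)*(r^2 - 4*r + 4) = (r - 2)*(r - 1)*(r - 2)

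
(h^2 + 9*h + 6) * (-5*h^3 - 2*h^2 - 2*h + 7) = -5*h^5 - 47*h^4 - 50*h^3 - 23*h^2 + 51*h + 42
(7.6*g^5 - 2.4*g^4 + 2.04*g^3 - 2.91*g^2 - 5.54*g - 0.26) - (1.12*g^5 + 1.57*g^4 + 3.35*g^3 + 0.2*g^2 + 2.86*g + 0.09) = 6.48*g^5 - 3.97*g^4 - 1.31*g^3 - 3.11*g^2 - 8.4*g - 0.35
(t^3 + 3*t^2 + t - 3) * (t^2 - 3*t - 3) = t^5 - 11*t^3 - 15*t^2 + 6*t + 9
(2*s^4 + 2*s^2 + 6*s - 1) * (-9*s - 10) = -18*s^5 - 20*s^4 - 18*s^3 - 74*s^2 - 51*s + 10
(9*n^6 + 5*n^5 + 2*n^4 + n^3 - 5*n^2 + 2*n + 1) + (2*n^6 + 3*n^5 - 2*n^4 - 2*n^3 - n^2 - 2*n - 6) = 11*n^6 + 8*n^5 - n^3 - 6*n^2 - 5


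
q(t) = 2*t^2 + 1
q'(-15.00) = -60.00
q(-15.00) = 451.00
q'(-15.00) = -60.00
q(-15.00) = 451.00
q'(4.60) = 18.40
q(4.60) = 43.32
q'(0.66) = 2.64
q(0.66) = 1.87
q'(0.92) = 3.68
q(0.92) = 2.69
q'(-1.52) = -6.08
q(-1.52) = 5.62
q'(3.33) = 13.32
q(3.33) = 23.18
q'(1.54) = 6.16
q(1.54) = 5.74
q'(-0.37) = -1.48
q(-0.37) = 1.27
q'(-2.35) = -9.40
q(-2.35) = 12.04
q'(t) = 4*t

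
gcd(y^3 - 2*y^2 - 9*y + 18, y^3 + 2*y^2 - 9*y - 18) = y^2 - 9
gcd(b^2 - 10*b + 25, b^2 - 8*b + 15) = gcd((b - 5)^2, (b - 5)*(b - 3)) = b - 5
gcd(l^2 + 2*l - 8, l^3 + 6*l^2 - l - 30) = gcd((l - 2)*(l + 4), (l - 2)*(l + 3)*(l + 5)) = l - 2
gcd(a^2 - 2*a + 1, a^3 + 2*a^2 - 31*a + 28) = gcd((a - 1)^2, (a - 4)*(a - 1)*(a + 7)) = a - 1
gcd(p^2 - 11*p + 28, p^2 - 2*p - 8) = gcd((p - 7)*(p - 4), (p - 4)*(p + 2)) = p - 4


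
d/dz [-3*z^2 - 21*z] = -6*z - 21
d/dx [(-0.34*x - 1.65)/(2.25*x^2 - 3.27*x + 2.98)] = (0.765*x^2 + 7.425*x - 6.4087)/(5.0625*x^4 - 14.715*x^3 + 24.1029*x^2 - 19.4892*x + 8.8804)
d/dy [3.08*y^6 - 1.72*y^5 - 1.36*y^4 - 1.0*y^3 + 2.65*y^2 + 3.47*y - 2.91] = 18.48*y^5 - 8.6*y^4 - 5.44*y^3 - 3.0*y^2 + 5.3*y + 3.47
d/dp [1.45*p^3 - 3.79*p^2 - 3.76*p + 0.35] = 4.35*p^2 - 7.58*p - 3.76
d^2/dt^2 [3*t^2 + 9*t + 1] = 6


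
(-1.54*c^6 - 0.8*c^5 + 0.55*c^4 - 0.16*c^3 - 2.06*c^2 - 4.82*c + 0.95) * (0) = 0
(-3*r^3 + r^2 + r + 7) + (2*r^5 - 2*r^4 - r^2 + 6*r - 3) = 2*r^5 - 2*r^4 - 3*r^3 + 7*r + 4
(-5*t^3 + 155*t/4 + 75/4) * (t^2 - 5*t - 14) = -5*t^5 + 25*t^4 + 435*t^3/4 - 175*t^2 - 2545*t/4 - 525/2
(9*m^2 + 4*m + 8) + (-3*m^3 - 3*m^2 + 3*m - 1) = -3*m^3 + 6*m^2 + 7*m + 7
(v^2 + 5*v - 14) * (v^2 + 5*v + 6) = v^4 + 10*v^3 + 17*v^2 - 40*v - 84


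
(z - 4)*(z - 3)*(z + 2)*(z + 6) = z^4 + z^3 - 32*z^2 + 12*z + 144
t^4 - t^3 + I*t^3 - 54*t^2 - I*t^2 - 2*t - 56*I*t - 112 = (t - 8)*(t + 7)*(t - I)*(t + 2*I)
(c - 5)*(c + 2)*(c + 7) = c^3 + 4*c^2 - 31*c - 70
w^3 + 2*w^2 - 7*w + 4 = (w - 1)^2*(w + 4)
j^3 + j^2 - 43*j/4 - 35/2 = (j - 7/2)*(j + 2)*(j + 5/2)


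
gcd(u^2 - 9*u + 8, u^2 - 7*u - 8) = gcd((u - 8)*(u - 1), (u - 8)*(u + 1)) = u - 8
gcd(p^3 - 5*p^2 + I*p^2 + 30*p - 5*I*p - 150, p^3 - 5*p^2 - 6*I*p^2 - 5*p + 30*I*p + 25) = p^2 + p*(-5 - 5*I) + 25*I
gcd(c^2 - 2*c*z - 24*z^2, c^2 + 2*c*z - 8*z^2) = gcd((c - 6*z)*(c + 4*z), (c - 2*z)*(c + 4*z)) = c + 4*z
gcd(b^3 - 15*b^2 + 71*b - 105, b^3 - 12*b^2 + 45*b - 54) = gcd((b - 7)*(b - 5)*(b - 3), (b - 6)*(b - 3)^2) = b - 3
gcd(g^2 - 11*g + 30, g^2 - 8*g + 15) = g - 5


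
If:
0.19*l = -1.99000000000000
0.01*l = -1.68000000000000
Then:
No Solution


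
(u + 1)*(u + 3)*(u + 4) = u^3 + 8*u^2 + 19*u + 12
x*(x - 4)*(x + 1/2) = x^3 - 7*x^2/2 - 2*x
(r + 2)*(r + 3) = r^2 + 5*r + 6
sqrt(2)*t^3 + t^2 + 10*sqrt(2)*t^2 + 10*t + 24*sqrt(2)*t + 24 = (t + 4)*(t + 6)*(sqrt(2)*t + 1)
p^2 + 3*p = p*(p + 3)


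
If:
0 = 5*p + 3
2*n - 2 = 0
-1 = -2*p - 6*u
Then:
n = 1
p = -3/5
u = 11/30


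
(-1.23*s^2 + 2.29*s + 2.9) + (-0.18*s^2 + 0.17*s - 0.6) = -1.41*s^2 + 2.46*s + 2.3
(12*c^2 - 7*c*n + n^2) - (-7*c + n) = 12*c^2 - 7*c*n + 7*c + n^2 - n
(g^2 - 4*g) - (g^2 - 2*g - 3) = 3 - 2*g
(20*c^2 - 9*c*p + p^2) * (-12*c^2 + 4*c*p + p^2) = -240*c^4 + 188*c^3*p - 28*c^2*p^2 - 5*c*p^3 + p^4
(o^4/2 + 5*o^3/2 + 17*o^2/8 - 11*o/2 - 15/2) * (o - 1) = o^5/2 + 2*o^4 - 3*o^3/8 - 61*o^2/8 - 2*o + 15/2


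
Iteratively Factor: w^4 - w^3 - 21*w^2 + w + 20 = (w - 1)*(w^3 - 21*w - 20) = (w - 1)*(w + 1)*(w^2 - w - 20) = (w - 1)*(w + 1)*(w + 4)*(w - 5)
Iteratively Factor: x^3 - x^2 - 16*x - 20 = (x + 2)*(x^2 - 3*x - 10) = (x + 2)^2*(x - 5)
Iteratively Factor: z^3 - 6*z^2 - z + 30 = (z - 3)*(z^2 - 3*z - 10) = (z - 3)*(z + 2)*(z - 5)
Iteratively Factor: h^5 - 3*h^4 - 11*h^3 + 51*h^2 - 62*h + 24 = (h - 2)*(h^4 - h^3 - 13*h^2 + 25*h - 12) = (h - 2)*(h - 1)*(h^3 - 13*h + 12) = (h - 2)*(h - 1)*(h + 4)*(h^2 - 4*h + 3) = (h - 3)*(h - 2)*(h - 1)*(h + 4)*(h - 1)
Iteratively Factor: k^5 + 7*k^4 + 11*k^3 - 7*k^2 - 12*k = (k + 3)*(k^4 + 4*k^3 - k^2 - 4*k) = (k + 3)*(k + 4)*(k^3 - k) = k*(k + 3)*(k + 4)*(k^2 - 1) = k*(k - 1)*(k + 3)*(k + 4)*(k + 1)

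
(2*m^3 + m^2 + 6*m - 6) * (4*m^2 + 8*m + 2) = 8*m^5 + 20*m^4 + 36*m^3 + 26*m^2 - 36*m - 12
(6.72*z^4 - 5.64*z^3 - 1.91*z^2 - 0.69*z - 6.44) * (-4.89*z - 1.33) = -32.8608*z^5 + 18.642*z^4 + 16.8411*z^3 + 5.9144*z^2 + 32.4093*z + 8.5652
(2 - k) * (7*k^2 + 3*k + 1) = -7*k^3 + 11*k^2 + 5*k + 2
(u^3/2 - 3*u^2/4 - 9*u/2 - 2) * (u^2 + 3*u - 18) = u^5/2 + 3*u^4/4 - 63*u^3/4 - 2*u^2 + 75*u + 36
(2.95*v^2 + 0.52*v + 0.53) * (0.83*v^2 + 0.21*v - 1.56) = 2.4485*v^4 + 1.0511*v^3 - 4.0529*v^2 - 0.6999*v - 0.8268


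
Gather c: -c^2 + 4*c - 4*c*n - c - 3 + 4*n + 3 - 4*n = -c^2 + c*(3 - 4*n)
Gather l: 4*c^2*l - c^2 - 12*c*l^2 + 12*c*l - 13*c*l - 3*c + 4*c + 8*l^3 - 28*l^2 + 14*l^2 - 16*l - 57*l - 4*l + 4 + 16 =-c^2 + c + 8*l^3 + l^2*(-12*c - 14) + l*(4*c^2 - c - 77) + 20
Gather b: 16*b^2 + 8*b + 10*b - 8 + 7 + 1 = 16*b^2 + 18*b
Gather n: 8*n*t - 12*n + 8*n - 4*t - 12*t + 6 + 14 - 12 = n*(8*t - 4) - 16*t + 8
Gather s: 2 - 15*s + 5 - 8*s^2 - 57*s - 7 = -8*s^2 - 72*s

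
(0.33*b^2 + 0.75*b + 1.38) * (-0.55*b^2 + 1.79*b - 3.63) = -0.1815*b^4 + 0.1782*b^3 - 0.6144*b^2 - 0.2523*b - 5.0094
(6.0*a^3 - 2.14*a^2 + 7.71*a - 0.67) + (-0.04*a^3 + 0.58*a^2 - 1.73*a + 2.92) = 5.96*a^3 - 1.56*a^2 + 5.98*a + 2.25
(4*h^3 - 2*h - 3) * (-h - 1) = -4*h^4 - 4*h^3 + 2*h^2 + 5*h + 3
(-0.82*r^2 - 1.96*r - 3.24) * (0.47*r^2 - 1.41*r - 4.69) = -0.3854*r^4 + 0.235*r^3 + 5.0866*r^2 + 13.7608*r + 15.1956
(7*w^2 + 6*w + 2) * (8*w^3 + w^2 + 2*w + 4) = 56*w^5 + 55*w^4 + 36*w^3 + 42*w^2 + 28*w + 8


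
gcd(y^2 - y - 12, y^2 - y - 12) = y^2 - y - 12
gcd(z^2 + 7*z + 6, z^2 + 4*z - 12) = z + 6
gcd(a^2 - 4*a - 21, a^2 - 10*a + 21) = a - 7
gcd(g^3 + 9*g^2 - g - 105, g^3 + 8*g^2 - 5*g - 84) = g^2 + 4*g - 21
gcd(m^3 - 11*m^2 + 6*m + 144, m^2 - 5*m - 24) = m^2 - 5*m - 24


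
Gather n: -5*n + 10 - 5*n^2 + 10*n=-5*n^2 + 5*n + 10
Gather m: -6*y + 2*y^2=2*y^2 - 6*y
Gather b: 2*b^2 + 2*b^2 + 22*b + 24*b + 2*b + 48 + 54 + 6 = 4*b^2 + 48*b + 108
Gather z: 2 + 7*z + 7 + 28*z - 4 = 35*z + 5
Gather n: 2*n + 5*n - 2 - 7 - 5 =7*n - 14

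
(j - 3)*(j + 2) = j^2 - j - 6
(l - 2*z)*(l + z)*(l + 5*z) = l^3 + 4*l^2*z - 7*l*z^2 - 10*z^3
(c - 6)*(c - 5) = c^2 - 11*c + 30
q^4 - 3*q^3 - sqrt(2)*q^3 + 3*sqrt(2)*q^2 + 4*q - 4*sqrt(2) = (q - 2)^2*(q + 1)*(q - sqrt(2))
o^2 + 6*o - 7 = (o - 1)*(o + 7)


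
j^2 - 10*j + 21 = (j - 7)*(j - 3)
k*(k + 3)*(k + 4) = k^3 + 7*k^2 + 12*k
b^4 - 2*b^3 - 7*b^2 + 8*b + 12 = (b - 3)*(b - 2)*(b + 1)*(b + 2)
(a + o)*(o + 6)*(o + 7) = a*o^2 + 13*a*o + 42*a + o^3 + 13*o^2 + 42*o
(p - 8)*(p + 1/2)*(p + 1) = p^3 - 13*p^2/2 - 23*p/2 - 4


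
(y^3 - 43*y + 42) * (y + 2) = y^4 + 2*y^3 - 43*y^2 - 44*y + 84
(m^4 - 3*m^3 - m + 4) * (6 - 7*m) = -7*m^5 + 27*m^4 - 18*m^3 + 7*m^2 - 34*m + 24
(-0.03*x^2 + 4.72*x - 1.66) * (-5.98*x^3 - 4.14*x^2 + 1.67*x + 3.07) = 0.1794*x^5 - 28.1014*x^4 - 9.6641*x^3 + 14.6627*x^2 + 11.7182*x - 5.0962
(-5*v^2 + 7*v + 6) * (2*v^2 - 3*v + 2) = -10*v^4 + 29*v^3 - 19*v^2 - 4*v + 12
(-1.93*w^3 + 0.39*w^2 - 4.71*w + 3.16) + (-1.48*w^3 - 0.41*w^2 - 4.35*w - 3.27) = -3.41*w^3 - 0.02*w^2 - 9.06*w - 0.11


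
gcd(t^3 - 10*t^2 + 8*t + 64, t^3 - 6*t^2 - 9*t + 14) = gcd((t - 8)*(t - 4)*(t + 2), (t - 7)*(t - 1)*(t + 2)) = t + 2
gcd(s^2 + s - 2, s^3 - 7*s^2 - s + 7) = s - 1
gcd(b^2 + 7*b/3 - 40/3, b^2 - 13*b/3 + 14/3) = 1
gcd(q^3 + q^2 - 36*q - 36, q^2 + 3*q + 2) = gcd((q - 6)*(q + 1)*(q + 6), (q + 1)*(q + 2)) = q + 1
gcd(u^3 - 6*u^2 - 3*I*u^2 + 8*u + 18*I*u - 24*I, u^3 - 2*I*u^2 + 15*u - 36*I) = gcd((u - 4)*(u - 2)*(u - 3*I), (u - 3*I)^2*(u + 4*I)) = u - 3*I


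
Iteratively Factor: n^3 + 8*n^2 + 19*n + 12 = (n + 1)*(n^2 + 7*n + 12) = (n + 1)*(n + 3)*(n + 4)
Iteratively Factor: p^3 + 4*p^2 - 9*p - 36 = (p + 4)*(p^2 - 9) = (p - 3)*(p + 4)*(p + 3)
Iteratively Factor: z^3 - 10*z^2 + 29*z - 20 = (z - 1)*(z^2 - 9*z + 20) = (z - 5)*(z - 1)*(z - 4)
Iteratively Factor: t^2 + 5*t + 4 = (t + 1)*(t + 4)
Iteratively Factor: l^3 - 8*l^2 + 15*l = (l)*(l^2 - 8*l + 15) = l*(l - 3)*(l - 5)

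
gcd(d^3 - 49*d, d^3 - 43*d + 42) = d + 7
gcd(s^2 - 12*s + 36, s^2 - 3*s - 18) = s - 6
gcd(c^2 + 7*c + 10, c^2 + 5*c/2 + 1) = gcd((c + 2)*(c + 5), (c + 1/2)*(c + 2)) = c + 2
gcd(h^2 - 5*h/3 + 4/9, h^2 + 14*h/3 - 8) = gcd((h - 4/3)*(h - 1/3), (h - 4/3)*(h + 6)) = h - 4/3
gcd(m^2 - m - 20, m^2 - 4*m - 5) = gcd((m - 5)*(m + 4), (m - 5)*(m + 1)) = m - 5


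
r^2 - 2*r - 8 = (r - 4)*(r + 2)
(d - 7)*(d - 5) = d^2 - 12*d + 35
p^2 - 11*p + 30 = (p - 6)*(p - 5)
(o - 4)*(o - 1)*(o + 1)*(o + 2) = o^4 - 2*o^3 - 9*o^2 + 2*o + 8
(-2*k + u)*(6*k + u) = -12*k^2 + 4*k*u + u^2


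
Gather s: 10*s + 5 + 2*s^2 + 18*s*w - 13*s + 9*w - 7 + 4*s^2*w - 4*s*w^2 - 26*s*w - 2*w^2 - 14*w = s^2*(4*w + 2) + s*(-4*w^2 - 8*w - 3) - 2*w^2 - 5*w - 2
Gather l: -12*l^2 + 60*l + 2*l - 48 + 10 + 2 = -12*l^2 + 62*l - 36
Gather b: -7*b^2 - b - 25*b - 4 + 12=-7*b^2 - 26*b + 8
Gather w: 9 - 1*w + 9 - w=18 - 2*w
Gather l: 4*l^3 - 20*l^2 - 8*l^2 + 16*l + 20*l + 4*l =4*l^3 - 28*l^2 + 40*l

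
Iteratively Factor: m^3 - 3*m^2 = (m)*(m^2 - 3*m) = m*(m - 3)*(m)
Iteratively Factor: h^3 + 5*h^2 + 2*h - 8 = (h - 1)*(h^2 + 6*h + 8) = (h - 1)*(h + 4)*(h + 2)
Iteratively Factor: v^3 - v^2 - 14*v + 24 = (v - 3)*(v^2 + 2*v - 8) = (v - 3)*(v - 2)*(v + 4)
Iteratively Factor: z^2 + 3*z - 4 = (z + 4)*(z - 1)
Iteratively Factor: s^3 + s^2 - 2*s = (s + 2)*(s^2 - s) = s*(s + 2)*(s - 1)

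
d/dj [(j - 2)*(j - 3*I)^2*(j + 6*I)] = 4*j^3 - 6*j^2 + 54*j - 54 - 54*I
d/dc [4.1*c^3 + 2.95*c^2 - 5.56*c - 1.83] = 12.3*c^2 + 5.9*c - 5.56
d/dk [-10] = 0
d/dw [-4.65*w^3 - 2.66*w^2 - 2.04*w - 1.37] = -13.95*w^2 - 5.32*w - 2.04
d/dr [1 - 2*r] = -2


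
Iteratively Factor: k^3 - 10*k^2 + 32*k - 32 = (k - 4)*(k^2 - 6*k + 8) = (k - 4)^2*(k - 2)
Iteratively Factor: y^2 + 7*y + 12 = (y + 3)*(y + 4)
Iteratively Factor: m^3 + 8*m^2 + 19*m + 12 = (m + 1)*(m^2 + 7*m + 12) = (m + 1)*(m + 4)*(m + 3)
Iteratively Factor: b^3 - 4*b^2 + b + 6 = (b - 3)*(b^2 - b - 2) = (b - 3)*(b - 2)*(b + 1)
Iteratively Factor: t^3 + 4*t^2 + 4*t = (t + 2)*(t^2 + 2*t) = (t + 2)^2*(t)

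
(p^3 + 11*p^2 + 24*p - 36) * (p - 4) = p^4 + 7*p^3 - 20*p^2 - 132*p + 144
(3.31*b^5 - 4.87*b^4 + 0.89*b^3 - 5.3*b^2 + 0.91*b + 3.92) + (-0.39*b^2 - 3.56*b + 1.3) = 3.31*b^5 - 4.87*b^4 + 0.89*b^3 - 5.69*b^2 - 2.65*b + 5.22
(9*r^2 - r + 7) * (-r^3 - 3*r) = -9*r^5 + r^4 - 34*r^3 + 3*r^2 - 21*r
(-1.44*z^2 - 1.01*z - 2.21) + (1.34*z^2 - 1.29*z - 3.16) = -0.0999999999999999*z^2 - 2.3*z - 5.37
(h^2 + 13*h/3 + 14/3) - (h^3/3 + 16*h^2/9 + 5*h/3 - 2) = -h^3/3 - 7*h^2/9 + 8*h/3 + 20/3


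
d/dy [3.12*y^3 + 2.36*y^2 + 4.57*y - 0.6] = 9.36*y^2 + 4.72*y + 4.57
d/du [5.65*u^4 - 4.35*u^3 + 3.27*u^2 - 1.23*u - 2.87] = 22.6*u^3 - 13.05*u^2 + 6.54*u - 1.23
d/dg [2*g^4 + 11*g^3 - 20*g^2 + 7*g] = 8*g^3 + 33*g^2 - 40*g + 7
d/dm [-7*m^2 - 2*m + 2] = -14*m - 2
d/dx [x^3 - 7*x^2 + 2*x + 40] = 3*x^2 - 14*x + 2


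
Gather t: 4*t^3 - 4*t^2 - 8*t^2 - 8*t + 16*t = 4*t^3 - 12*t^2 + 8*t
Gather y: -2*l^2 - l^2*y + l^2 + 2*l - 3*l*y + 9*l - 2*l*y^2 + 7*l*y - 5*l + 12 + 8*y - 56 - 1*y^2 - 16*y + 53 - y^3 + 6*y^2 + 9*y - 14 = -l^2 + 6*l - y^3 + y^2*(5 - 2*l) + y*(-l^2 + 4*l + 1) - 5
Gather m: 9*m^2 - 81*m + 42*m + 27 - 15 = 9*m^2 - 39*m + 12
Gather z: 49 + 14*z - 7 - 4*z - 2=10*z + 40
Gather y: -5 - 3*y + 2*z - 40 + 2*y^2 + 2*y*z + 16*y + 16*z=2*y^2 + y*(2*z + 13) + 18*z - 45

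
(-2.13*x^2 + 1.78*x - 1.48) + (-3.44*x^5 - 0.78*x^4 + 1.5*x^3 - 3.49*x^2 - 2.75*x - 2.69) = -3.44*x^5 - 0.78*x^4 + 1.5*x^3 - 5.62*x^2 - 0.97*x - 4.17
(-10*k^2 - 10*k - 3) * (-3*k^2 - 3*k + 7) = 30*k^4 + 60*k^3 - 31*k^2 - 61*k - 21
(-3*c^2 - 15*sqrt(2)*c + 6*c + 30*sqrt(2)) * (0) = 0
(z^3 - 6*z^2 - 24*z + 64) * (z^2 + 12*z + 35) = z^5 + 6*z^4 - 61*z^3 - 434*z^2 - 72*z + 2240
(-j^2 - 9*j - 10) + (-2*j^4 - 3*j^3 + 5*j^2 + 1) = -2*j^4 - 3*j^3 + 4*j^2 - 9*j - 9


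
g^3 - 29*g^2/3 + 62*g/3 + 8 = (g - 6)*(g - 4)*(g + 1/3)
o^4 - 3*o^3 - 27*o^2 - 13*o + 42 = (o - 7)*(o - 1)*(o + 2)*(o + 3)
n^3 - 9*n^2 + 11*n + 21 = (n - 7)*(n - 3)*(n + 1)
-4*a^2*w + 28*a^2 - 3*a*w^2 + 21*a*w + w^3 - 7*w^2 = (-4*a + w)*(a + w)*(w - 7)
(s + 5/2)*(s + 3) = s^2 + 11*s/2 + 15/2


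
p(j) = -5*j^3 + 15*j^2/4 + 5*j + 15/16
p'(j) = -15*j^2 + 15*j/2 + 5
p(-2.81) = 127.44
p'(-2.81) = -134.52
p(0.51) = 3.80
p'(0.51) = 4.92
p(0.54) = 3.94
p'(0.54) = 4.68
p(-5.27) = 810.55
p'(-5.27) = -451.12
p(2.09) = -17.88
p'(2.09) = -44.85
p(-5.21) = 783.78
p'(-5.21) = -441.24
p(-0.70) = 0.99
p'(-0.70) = -7.60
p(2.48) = -39.86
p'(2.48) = -68.66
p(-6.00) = 1185.94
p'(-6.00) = -580.00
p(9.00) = -3295.31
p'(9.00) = -1142.50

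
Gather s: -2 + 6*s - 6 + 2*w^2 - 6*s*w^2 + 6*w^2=s*(6 - 6*w^2) + 8*w^2 - 8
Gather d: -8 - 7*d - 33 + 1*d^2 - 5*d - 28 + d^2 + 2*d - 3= 2*d^2 - 10*d - 72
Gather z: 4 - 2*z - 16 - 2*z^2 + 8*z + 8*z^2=6*z^2 + 6*z - 12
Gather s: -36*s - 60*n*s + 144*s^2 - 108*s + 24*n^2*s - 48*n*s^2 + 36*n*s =s^2*(144 - 48*n) + s*(24*n^2 - 24*n - 144)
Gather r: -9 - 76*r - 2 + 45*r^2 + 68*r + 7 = 45*r^2 - 8*r - 4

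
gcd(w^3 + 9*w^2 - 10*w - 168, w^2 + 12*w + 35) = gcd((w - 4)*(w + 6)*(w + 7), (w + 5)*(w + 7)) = w + 7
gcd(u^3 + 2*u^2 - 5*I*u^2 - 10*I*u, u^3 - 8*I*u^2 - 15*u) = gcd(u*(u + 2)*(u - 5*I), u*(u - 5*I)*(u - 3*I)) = u^2 - 5*I*u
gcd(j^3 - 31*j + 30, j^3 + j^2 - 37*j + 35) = j^2 - 6*j + 5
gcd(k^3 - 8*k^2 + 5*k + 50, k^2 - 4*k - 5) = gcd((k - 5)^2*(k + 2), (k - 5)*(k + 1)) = k - 5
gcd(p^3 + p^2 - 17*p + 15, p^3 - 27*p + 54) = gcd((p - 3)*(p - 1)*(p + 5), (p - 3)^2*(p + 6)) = p - 3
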